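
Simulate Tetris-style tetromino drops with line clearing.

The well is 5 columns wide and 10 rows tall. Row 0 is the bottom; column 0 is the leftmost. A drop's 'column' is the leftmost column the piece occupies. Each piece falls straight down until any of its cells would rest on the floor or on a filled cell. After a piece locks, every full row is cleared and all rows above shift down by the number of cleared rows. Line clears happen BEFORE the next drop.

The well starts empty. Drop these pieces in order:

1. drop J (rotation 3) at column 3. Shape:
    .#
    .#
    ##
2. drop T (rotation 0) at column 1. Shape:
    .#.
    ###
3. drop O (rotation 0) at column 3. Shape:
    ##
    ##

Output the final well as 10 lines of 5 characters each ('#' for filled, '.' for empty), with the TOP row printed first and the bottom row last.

Drop 1: J rot3 at col 3 lands with bottom-row=0; cleared 0 line(s) (total 0); column heights now [0 0 0 1 3], max=3
Drop 2: T rot0 at col 1 lands with bottom-row=1; cleared 0 line(s) (total 0); column heights now [0 2 3 2 3], max=3
Drop 3: O rot0 at col 3 lands with bottom-row=3; cleared 0 line(s) (total 0); column heights now [0 2 3 5 5], max=5

Answer: .....
.....
.....
.....
.....
...##
...##
..#.#
.####
...##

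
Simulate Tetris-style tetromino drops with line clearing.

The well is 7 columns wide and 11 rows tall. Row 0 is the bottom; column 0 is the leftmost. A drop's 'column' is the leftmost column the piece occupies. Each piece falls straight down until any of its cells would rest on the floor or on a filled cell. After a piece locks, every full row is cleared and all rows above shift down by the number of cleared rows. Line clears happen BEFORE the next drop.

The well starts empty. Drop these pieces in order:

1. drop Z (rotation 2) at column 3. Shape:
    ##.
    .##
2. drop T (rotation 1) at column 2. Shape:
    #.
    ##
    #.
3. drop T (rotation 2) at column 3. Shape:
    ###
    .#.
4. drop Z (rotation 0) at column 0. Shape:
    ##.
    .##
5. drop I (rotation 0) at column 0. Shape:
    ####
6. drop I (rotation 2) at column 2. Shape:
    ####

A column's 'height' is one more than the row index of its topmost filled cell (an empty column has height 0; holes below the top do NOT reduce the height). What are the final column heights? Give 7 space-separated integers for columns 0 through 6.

Drop 1: Z rot2 at col 3 lands with bottom-row=0; cleared 0 line(s) (total 0); column heights now [0 0 0 2 2 1 0], max=2
Drop 2: T rot1 at col 2 lands with bottom-row=1; cleared 0 line(s) (total 0); column heights now [0 0 4 3 2 1 0], max=4
Drop 3: T rot2 at col 3 lands with bottom-row=2; cleared 0 line(s) (total 0); column heights now [0 0 4 4 4 4 0], max=4
Drop 4: Z rot0 at col 0 lands with bottom-row=4; cleared 0 line(s) (total 0); column heights now [6 6 5 4 4 4 0], max=6
Drop 5: I rot0 at col 0 lands with bottom-row=6; cleared 0 line(s) (total 0); column heights now [7 7 7 7 4 4 0], max=7
Drop 6: I rot2 at col 2 lands with bottom-row=7; cleared 0 line(s) (total 0); column heights now [7 7 8 8 8 8 0], max=8

Answer: 7 7 8 8 8 8 0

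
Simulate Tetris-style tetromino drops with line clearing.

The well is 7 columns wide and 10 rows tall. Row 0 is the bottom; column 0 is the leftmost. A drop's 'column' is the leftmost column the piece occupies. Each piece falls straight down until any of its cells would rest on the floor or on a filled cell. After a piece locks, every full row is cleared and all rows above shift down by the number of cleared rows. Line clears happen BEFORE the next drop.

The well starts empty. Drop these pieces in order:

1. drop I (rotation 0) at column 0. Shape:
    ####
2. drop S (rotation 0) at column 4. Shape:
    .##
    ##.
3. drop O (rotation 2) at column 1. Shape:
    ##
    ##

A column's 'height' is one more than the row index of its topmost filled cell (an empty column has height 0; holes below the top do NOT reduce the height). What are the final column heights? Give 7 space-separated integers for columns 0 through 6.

Drop 1: I rot0 at col 0 lands with bottom-row=0; cleared 0 line(s) (total 0); column heights now [1 1 1 1 0 0 0], max=1
Drop 2: S rot0 at col 4 lands with bottom-row=0; cleared 0 line(s) (total 0); column heights now [1 1 1 1 1 2 2], max=2
Drop 3: O rot2 at col 1 lands with bottom-row=1; cleared 0 line(s) (total 0); column heights now [1 3 3 1 1 2 2], max=3

Answer: 1 3 3 1 1 2 2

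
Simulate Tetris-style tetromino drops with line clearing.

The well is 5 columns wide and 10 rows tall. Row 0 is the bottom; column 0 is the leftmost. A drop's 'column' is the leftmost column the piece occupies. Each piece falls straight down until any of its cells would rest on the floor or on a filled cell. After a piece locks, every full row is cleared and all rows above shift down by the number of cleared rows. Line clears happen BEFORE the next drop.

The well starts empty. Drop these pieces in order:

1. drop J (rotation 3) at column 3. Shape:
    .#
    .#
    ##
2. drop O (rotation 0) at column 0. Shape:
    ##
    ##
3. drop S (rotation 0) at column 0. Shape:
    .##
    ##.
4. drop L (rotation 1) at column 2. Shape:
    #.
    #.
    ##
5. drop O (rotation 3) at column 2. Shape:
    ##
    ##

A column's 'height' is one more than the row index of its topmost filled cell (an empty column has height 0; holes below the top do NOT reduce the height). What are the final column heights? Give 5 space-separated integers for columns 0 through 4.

Drop 1: J rot3 at col 3 lands with bottom-row=0; cleared 0 line(s) (total 0); column heights now [0 0 0 1 3], max=3
Drop 2: O rot0 at col 0 lands with bottom-row=0; cleared 0 line(s) (total 0); column heights now [2 2 0 1 3], max=3
Drop 3: S rot0 at col 0 lands with bottom-row=2; cleared 0 line(s) (total 0); column heights now [3 4 4 1 3], max=4
Drop 4: L rot1 at col 2 lands with bottom-row=4; cleared 0 line(s) (total 0); column heights now [3 4 7 5 3], max=7
Drop 5: O rot3 at col 2 lands with bottom-row=7; cleared 0 line(s) (total 0); column heights now [3 4 9 9 3], max=9

Answer: 3 4 9 9 3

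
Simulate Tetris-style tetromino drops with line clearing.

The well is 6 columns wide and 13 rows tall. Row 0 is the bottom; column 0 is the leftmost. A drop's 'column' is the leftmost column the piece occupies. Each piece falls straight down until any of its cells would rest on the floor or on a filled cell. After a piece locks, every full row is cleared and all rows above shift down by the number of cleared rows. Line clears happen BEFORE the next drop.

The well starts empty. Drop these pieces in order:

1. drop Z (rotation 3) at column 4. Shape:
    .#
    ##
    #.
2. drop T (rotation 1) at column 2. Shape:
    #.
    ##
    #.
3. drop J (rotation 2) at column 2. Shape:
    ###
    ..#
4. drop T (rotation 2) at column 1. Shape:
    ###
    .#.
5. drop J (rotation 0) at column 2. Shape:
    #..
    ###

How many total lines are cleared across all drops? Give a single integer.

Answer: 0

Derivation:
Drop 1: Z rot3 at col 4 lands with bottom-row=0; cleared 0 line(s) (total 0); column heights now [0 0 0 0 2 3], max=3
Drop 2: T rot1 at col 2 lands with bottom-row=0; cleared 0 line(s) (total 0); column heights now [0 0 3 2 2 3], max=3
Drop 3: J rot2 at col 2 lands with bottom-row=2; cleared 0 line(s) (total 0); column heights now [0 0 4 4 4 3], max=4
Drop 4: T rot2 at col 1 lands with bottom-row=4; cleared 0 line(s) (total 0); column heights now [0 6 6 6 4 3], max=6
Drop 5: J rot0 at col 2 lands with bottom-row=6; cleared 0 line(s) (total 0); column heights now [0 6 8 7 7 3], max=8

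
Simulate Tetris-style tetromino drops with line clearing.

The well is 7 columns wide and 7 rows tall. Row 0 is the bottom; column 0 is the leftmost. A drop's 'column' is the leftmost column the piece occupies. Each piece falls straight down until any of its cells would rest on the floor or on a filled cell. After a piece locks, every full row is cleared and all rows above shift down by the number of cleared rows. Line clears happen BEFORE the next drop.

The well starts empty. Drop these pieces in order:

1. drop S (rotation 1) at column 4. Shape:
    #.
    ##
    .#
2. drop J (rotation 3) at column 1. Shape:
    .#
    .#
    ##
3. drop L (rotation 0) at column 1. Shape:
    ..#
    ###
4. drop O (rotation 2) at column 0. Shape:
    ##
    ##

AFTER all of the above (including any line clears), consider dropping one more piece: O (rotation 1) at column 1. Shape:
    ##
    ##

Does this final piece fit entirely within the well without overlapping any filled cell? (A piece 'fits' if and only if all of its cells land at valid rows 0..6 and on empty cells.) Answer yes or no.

Drop 1: S rot1 at col 4 lands with bottom-row=0; cleared 0 line(s) (total 0); column heights now [0 0 0 0 3 2 0], max=3
Drop 2: J rot3 at col 1 lands with bottom-row=0; cleared 0 line(s) (total 0); column heights now [0 1 3 0 3 2 0], max=3
Drop 3: L rot0 at col 1 lands with bottom-row=3; cleared 0 line(s) (total 0); column heights now [0 4 4 5 3 2 0], max=5
Drop 4: O rot2 at col 0 lands with bottom-row=4; cleared 0 line(s) (total 0); column heights now [6 6 4 5 3 2 0], max=6
Test piece O rot1 at col 1 (width 2): heights before test = [6 6 4 5 3 2 0]; fits = False

Answer: no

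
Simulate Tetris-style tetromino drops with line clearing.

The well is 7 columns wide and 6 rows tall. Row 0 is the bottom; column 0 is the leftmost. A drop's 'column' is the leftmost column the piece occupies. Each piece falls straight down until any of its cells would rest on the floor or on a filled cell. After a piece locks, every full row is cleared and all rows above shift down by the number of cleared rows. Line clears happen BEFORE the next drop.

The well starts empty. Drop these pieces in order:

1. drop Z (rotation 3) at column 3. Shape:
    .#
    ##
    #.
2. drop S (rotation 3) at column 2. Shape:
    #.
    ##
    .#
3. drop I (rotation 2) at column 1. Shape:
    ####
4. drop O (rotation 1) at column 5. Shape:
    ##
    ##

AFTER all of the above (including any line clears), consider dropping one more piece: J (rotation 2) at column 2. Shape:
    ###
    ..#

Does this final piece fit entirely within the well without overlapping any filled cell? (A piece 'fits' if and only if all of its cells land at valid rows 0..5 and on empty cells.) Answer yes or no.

Answer: no

Derivation:
Drop 1: Z rot3 at col 3 lands with bottom-row=0; cleared 0 line(s) (total 0); column heights now [0 0 0 2 3 0 0], max=3
Drop 2: S rot3 at col 2 lands with bottom-row=2; cleared 0 line(s) (total 0); column heights now [0 0 5 4 3 0 0], max=5
Drop 3: I rot2 at col 1 lands with bottom-row=5; cleared 0 line(s) (total 0); column heights now [0 6 6 6 6 0 0], max=6
Drop 4: O rot1 at col 5 lands with bottom-row=0; cleared 0 line(s) (total 0); column heights now [0 6 6 6 6 2 2], max=6
Test piece J rot2 at col 2 (width 3): heights before test = [0 6 6 6 6 2 2]; fits = False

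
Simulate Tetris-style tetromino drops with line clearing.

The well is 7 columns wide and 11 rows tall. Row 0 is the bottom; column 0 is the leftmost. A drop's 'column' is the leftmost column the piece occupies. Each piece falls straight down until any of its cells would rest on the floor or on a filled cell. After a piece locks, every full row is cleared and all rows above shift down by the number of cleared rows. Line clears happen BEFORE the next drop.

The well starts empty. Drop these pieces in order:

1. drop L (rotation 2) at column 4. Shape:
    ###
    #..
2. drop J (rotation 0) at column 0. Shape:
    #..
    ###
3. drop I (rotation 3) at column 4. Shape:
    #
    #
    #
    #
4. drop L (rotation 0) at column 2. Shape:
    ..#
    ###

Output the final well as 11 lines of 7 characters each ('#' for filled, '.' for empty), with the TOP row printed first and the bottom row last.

Answer: .......
.......
.......
....#..
..###..
....#..
....#..
....#..
....#..
#...###
###.#..

Derivation:
Drop 1: L rot2 at col 4 lands with bottom-row=0; cleared 0 line(s) (total 0); column heights now [0 0 0 0 2 2 2], max=2
Drop 2: J rot0 at col 0 lands with bottom-row=0; cleared 0 line(s) (total 0); column heights now [2 1 1 0 2 2 2], max=2
Drop 3: I rot3 at col 4 lands with bottom-row=2; cleared 0 line(s) (total 0); column heights now [2 1 1 0 6 2 2], max=6
Drop 4: L rot0 at col 2 lands with bottom-row=6; cleared 0 line(s) (total 0); column heights now [2 1 7 7 8 2 2], max=8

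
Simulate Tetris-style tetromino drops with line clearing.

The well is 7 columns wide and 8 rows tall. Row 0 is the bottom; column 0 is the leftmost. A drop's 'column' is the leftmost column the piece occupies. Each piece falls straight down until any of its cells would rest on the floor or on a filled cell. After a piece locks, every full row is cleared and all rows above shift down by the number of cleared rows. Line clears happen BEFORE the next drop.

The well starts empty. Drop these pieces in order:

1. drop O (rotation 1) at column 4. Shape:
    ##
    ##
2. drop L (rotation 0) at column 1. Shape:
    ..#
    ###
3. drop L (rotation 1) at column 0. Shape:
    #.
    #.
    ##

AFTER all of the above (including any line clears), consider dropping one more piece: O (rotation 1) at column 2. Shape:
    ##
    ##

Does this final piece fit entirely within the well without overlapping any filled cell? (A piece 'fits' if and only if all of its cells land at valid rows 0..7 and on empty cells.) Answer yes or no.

Drop 1: O rot1 at col 4 lands with bottom-row=0; cleared 0 line(s) (total 0); column heights now [0 0 0 0 2 2 0], max=2
Drop 2: L rot0 at col 1 lands with bottom-row=0; cleared 0 line(s) (total 0); column heights now [0 1 1 2 2 2 0], max=2
Drop 3: L rot1 at col 0 lands with bottom-row=1; cleared 0 line(s) (total 0); column heights now [4 2 1 2 2 2 0], max=4
Test piece O rot1 at col 2 (width 2): heights before test = [4 2 1 2 2 2 0]; fits = True

Answer: yes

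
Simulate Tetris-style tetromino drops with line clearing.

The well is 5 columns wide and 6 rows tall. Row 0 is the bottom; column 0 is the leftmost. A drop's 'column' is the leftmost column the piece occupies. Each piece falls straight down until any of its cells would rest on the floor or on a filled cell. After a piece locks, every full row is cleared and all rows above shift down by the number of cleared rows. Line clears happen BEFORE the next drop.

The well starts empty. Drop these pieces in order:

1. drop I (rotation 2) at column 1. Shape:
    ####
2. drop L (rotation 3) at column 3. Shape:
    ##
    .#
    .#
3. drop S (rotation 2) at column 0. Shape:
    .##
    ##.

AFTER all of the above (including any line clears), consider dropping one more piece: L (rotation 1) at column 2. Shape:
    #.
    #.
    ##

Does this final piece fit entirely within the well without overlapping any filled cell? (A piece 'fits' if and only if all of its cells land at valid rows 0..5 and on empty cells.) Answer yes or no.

Answer: no

Derivation:
Drop 1: I rot2 at col 1 lands with bottom-row=0; cleared 0 line(s) (total 0); column heights now [0 1 1 1 1], max=1
Drop 2: L rot3 at col 3 lands with bottom-row=1; cleared 0 line(s) (total 0); column heights now [0 1 1 4 4], max=4
Drop 3: S rot2 at col 0 lands with bottom-row=1; cleared 0 line(s) (total 0); column heights now [2 3 3 4 4], max=4
Test piece L rot1 at col 2 (width 2): heights before test = [2 3 3 4 4]; fits = False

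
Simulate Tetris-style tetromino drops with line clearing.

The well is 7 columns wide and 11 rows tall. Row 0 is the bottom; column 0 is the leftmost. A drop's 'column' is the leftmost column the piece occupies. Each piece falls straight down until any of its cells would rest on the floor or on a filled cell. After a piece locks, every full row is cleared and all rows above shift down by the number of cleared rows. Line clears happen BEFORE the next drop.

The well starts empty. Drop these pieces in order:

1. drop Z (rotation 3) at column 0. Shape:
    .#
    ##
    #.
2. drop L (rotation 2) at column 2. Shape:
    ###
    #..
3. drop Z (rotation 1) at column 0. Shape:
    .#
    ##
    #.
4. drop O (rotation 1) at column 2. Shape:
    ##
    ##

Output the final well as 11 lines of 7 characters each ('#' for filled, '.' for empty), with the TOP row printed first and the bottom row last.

Answer: .......
.......
.......
.......
.......
.......
.#.....
####...
####...
#####..
#.#....

Derivation:
Drop 1: Z rot3 at col 0 lands with bottom-row=0; cleared 0 line(s) (total 0); column heights now [2 3 0 0 0 0 0], max=3
Drop 2: L rot2 at col 2 lands with bottom-row=0; cleared 0 line(s) (total 0); column heights now [2 3 2 2 2 0 0], max=3
Drop 3: Z rot1 at col 0 lands with bottom-row=2; cleared 0 line(s) (total 0); column heights now [4 5 2 2 2 0 0], max=5
Drop 4: O rot1 at col 2 lands with bottom-row=2; cleared 0 line(s) (total 0); column heights now [4 5 4 4 2 0 0], max=5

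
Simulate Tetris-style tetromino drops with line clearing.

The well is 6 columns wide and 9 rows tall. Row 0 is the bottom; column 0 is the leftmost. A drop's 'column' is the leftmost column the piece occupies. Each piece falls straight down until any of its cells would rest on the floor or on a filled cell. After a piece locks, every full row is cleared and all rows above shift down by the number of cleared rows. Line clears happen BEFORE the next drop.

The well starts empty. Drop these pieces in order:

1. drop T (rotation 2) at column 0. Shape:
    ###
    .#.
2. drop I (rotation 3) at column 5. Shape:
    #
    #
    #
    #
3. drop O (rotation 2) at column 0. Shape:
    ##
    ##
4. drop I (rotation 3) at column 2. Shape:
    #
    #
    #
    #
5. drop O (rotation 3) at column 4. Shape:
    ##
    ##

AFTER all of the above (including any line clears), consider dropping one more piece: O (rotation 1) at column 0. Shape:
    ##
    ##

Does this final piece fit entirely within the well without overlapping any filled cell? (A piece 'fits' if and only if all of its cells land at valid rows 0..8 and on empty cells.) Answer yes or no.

Drop 1: T rot2 at col 0 lands with bottom-row=0; cleared 0 line(s) (total 0); column heights now [2 2 2 0 0 0], max=2
Drop 2: I rot3 at col 5 lands with bottom-row=0; cleared 0 line(s) (total 0); column heights now [2 2 2 0 0 4], max=4
Drop 3: O rot2 at col 0 lands with bottom-row=2; cleared 0 line(s) (total 0); column heights now [4 4 2 0 0 4], max=4
Drop 4: I rot3 at col 2 lands with bottom-row=2; cleared 0 line(s) (total 0); column heights now [4 4 6 0 0 4], max=6
Drop 5: O rot3 at col 4 lands with bottom-row=4; cleared 0 line(s) (total 0); column heights now [4 4 6 0 6 6], max=6
Test piece O rot1 at col 0 (width 2): heights before test = [4 4 6 0 6 6]; fits = True

Answer: yes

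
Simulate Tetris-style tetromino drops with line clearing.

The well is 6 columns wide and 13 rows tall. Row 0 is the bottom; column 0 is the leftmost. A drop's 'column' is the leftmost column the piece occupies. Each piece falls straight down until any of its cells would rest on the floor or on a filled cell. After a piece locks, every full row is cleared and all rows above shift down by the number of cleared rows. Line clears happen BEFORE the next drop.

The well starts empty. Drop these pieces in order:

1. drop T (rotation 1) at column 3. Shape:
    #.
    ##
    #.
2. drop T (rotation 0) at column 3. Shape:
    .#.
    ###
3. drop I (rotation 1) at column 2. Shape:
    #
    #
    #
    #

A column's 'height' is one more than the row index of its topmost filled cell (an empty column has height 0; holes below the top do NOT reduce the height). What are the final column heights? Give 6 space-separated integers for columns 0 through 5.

Answer: 0 0 4 4 5 4

Derivation:
Drop 1: T rot1 at col 3 lands with bottom-row=0; cleared 0 line(s) (total 0); column heights now [0 0 0 3 2 0], max=3
Drop 2: T rot0 at col 3 lands with bottom-row=3; cleared 0 line(s) (total 0); column heights now [0 0 0 4 5 4], max=5
Drop 3: I rot1 at col 2 lands with bottom-row=0; cleared 0 line(s) (total 0); column heights now [0 0 4 4 5 4], max=5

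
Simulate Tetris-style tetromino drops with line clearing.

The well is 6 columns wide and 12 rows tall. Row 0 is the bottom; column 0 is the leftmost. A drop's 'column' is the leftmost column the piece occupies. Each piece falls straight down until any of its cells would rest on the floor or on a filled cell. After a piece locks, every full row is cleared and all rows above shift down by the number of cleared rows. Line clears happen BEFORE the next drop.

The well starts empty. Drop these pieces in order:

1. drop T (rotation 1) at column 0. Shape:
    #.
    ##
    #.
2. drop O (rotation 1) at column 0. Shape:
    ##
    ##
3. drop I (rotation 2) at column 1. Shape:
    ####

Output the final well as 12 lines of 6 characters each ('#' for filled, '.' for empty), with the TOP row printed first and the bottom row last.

Drop 1: T rot1 at col 0 lands with bottom-row=0; cleared 0 line(s) (total 0); column heights now [3 2 0 0 0 0], max=3
Drop 2: O rot1 at col 0 lands with bottom-row=3; cleared 0 line(s) (total 0); column heights now [5 5 0 0 0 0], max=5
Drop 3: I rot2 at col 1 lands with bottom-row=5; cleared 0 line(s) (total 0); column heights now [5 6 6 6 6 0], max=6

Answer: ......
......
......
......
......
......
.####.
##....
##....
#.....
##....
#.....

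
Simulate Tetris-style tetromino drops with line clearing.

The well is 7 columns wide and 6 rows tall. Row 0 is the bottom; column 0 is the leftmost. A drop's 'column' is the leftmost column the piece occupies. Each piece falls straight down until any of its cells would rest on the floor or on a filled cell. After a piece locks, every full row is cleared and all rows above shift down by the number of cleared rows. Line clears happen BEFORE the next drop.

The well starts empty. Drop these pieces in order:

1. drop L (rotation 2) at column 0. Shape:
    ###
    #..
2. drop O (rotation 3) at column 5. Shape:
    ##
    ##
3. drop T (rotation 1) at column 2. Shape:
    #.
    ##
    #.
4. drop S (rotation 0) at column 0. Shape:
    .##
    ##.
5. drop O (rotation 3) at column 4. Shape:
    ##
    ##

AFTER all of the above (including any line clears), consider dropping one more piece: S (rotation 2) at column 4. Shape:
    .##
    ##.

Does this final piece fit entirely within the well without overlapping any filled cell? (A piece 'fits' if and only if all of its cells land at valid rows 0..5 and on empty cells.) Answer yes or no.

Drop 1: L rot2 at col 0 lands with bottom-row=0; cleared 0 line(s) (total 0); column heights now [2 2 2 0 0 0 0], max=2
Drop 2: O rot3 at col 5 lands with bottom-row=0; cleared 0 line(s) (total 0); column heights now [2 2 2 0 0 2 2], max=2
Drop 3: T rot1 at col 2 lands with bottom-row=2; cleared 0 line(s) (total 0); column heights now [2 2 5 4 0 2 2], max=5
Drop 4: S rot0 at col 0 lands with bottom-row=4; cleared 0 line(s) (total 0); column heights now [5 6 6 4 0 2 2], max=6
Drop 5: O rot3 at col 4 lands with bottom-row=2; cleared 0 line(s) (total 0); column heights now [5 6 6 4 4 4 2], max=6
Test piece S rot2 at col 4 (width 3): heights before test = [5 6 6 4 4 4 2]; fits = True

Answer: yes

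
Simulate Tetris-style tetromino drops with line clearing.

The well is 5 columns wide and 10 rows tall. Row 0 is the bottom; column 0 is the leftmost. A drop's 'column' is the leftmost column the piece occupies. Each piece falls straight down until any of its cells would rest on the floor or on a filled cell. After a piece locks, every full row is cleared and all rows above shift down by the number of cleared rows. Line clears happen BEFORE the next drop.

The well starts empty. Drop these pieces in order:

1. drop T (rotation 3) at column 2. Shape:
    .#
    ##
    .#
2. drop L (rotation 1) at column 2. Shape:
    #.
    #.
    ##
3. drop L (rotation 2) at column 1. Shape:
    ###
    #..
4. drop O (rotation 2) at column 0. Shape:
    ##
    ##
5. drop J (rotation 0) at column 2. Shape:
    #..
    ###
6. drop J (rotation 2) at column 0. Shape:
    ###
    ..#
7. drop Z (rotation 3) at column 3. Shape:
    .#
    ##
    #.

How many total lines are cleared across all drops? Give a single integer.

Answer: 1

Derivation:
Drop 1: T rot3 at col 2 lands with bottom-row=0; cleared 0 line(s) (total 0); column heights now [0 0 2 3 0], max=3
Drop 2: L rot1 at col 2 lands with bottom-row=3; cleared 0 line(s) (total 0); column heights now [0 0 6 4 0], max=6
Drop 3: L rot2 at col 1 lands with bottom-row=5; cleared 0 line(s) (total 0); column heights now [0 7 7 7 0], max=7
Drop 4: O rot2 at col 0 lands with bottom-row=7; cleared 0 line(s) (total 0); column heights now [9 9 7 7 0], max=9
Drop 5: J rot0 at col 2 lands with bottom-row=7; cleared 1 line(s) (total 1); column heights now [8 8 8 7 0], max=8
Drop 6: J rot2 at col 0 lands with bottom-row=8; cleared 0 line(s) (total 1); column heights now [10 10 10 7 0], max=10
Drop 7: Z rot3 at col 3 lands with bottom-row=7; cleared 0 line(s) (total 1); column heights now [10 10 10 9 10], max=10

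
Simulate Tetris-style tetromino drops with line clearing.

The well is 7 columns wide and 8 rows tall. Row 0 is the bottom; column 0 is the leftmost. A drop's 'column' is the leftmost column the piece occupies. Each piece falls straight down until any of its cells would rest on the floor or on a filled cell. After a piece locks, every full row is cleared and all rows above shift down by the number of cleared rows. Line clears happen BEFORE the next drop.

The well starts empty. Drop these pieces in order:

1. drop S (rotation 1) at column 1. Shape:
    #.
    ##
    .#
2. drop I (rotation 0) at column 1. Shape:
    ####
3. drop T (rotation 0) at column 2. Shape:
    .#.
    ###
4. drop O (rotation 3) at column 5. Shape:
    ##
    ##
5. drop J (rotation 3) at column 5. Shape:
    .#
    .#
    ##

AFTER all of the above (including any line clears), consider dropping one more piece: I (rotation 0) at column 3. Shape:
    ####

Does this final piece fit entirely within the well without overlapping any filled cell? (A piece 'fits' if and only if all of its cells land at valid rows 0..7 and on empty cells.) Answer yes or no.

Drop 1: S rot1 at col 1 lands with bottom-row=0; cleared 0 line(s) (total 0); column heights now [0 3 2 0 0 0 0], max=3
Drop 2: I rot0 at col 1 lands with bottom-row=3; cleared 0 line(s) (total 0); column heights now [0 4 4 4 4 0 0], max=4
Drop 3: T rot0 at col 2 lands with bottom-row=4; cleared 0 line(s) (total 0); column heights now [0 4 5 6 5 0 0], max=6
Drop 4: O rot3 at col 5 lands with bottom-row=0; cleared 0 line(s) (total 0); column heights now [0 4 5 6 5 2 2], max=6
Drop 5: J rot3 at col 5 lands with bottom-row=2; cleared 0 line(s) (total 0); column heights now [0 4 5 6 5 3 5], max=6
Test piece I rot0 at col 3 (width 4): heights before test = [0 4 5 6 5 3 5]; fits = True

Answer: yes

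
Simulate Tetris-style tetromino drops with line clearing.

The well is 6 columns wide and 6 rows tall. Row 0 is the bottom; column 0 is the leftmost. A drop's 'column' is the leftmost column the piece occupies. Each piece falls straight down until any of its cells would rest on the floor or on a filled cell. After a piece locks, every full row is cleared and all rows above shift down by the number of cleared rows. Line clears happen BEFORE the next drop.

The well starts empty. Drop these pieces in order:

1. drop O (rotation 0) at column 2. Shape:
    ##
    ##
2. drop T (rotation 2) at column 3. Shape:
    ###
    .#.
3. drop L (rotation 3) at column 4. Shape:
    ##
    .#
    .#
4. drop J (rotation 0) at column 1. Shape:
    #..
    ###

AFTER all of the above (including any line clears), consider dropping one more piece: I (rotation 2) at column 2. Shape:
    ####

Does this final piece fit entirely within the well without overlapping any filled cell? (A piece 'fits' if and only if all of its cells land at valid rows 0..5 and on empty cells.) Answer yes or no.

Drop 1: O rot0 at col 2 lands with bottom-row=0; cleared 0 line(s) (total 0); column heights now [0 0 2 2 0 0], max=2
Drop 2: T rot2 at col 3 lands with bottom-row=1; cleared 0 line(s) (total 0); column heights now [0 0 2 3 3 3], max=3
Drop 3: L rot3 at col 4 lands with bottom-row=3; cleared 0 line(s) (total 0); column heights now [0 0 2 3 6 6], max=6
Drop 4: J rot0 at col 1 lands with bottom-row=3; cleared 0 line(s) (total 0); column heights now [0 5 4 4 6 6], max=6
Test piece I rot2 at col 2 (width 4): heights before test = [0 5 4 4 6 6]; fits = False

Answer: no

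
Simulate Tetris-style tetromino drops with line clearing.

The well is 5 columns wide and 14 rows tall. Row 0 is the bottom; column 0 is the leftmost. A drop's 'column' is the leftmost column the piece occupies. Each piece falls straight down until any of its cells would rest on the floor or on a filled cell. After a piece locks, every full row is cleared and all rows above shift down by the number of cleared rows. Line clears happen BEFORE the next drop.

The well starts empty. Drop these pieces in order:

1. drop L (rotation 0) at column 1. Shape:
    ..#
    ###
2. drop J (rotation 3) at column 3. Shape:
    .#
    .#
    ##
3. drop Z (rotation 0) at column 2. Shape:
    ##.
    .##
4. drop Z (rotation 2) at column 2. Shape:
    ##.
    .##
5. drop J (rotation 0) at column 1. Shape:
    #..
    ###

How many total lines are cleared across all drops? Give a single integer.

Answer: 0

Derivation:
Drop 1: L rot0 at col 1 lands with bottom-row=0; cleared 0 line(s) (total 0); column heights now [0 1 1 2 0], max=2
Drop 2: J rot3 at col 3 lands with bottom-row=2; cleared 0 line(s) (total 0); column heights now [0 1 1 3 5], max=5
Drop 3: Z rot0 at col 2 lands with bottom-row=5; cleared 0 line(s) (total 0); column heights now [0 1 7 7 6], max=7
Drop 4: Z rot2 at col 2 lands with bottom-row=7; cleared 0 line(s) (total 0); column heights now [0 1 9 9 8], max=9
Drop 5: J rot0 at col 1 lands with bottom-row=9; cleared 0 line(s) (total 0); column heights now [0 11 10 10 8], max=11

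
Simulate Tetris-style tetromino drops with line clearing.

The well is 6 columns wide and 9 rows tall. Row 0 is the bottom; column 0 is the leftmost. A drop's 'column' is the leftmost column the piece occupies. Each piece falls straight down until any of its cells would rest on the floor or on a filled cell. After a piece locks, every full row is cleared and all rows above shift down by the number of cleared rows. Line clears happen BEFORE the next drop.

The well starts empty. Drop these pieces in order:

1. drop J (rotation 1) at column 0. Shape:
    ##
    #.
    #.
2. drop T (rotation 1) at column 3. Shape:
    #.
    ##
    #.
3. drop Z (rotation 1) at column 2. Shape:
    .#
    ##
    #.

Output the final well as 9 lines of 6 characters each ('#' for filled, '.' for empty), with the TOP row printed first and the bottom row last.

Answer: ......
......
......
......
...#..
..##..
####..
#..##.
#..#..

Derivation:
Drop 1: J rot1 at col 0 lands with bottom-row=0; cleared 0 line(s) (total 0); column heights now [3 3 0 0 0 0], max=3
Drop 2: T rot1 at col 3 lands with bottom-row=0; cleared 0 line(s) (total 0); column heights now [3 3 0 3 2 0], max=3
Drop 3: Z rot1 at col 2 lands with bottom-row=2; cleared 0 line(s) (total 0); column heights now [3 3 4 5 2 0], max=5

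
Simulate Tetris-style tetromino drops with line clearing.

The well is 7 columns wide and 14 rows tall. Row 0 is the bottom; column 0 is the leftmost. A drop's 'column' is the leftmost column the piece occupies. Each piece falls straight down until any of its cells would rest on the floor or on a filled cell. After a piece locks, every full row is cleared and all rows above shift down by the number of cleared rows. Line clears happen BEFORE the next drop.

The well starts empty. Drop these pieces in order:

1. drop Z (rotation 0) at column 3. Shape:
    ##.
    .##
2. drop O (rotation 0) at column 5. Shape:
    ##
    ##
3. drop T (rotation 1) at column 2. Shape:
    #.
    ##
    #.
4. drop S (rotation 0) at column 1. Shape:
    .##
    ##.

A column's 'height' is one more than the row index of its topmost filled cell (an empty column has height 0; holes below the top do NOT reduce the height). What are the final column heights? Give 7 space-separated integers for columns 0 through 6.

Drop 1: Z rot0 at col 3 lands with bottom-row=0; cleared 0 line(s) (total 0); column heights now [0 0 0 2 2 1 0], max=2
Drop 2: O rot0 at col 5 lands with bottom-row=1; cleared 0 line(s) (total 0); column heights now [0 0 0 2 2 3 3], max=3
Drop 3: T rot1 at col 2 lands with bottom-row=1; cleared 0 line(s) (total 0); column heights now [0 0 4 3 2 3 3], max=4
Drop 4: S rot0 at col 1 lands with bottom-row=4; cleared 0 line(s) (total 0); column heights now [0 5 6 6 2 3 3], max=6

Answer: 0 5 6 6 2 3 3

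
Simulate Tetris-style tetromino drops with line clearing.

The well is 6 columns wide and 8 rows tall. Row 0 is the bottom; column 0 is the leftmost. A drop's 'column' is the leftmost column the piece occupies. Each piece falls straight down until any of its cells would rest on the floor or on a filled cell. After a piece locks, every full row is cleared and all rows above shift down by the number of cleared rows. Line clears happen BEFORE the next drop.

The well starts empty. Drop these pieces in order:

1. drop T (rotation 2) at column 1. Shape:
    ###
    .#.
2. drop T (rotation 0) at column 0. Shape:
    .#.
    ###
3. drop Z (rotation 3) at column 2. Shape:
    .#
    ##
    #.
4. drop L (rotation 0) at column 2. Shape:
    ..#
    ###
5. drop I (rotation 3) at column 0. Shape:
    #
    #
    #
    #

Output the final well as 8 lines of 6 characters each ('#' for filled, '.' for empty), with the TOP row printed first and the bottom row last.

Answer: ....#.
#.###.
#..#..
#.##..
###...
###...
.###..
..#...

Derivation:
Drop 1: T rot2 at col 1 lands with bottom-row=0; cleared 0 line(s) (total 0); column heights now [0 2 2 2 0 0], max=2
Drop 2: T rot0 at col 0 lands with bottom-row=2; cleared 0 line(s) (total 0); column heights now [3 4 3 2 0 0], max=4
Drop 3: Z rot3 at col 2 lands with bottom-row=3; cleared 0 line(s) (total 0); column heights now [3 4 5 6 0 0], max=6
Drop 4: L rot0 at col 2 lands with bottom-row=6; cleared 0 line(s) (total 0); column heights now [3 4 7 7 8 0], max=8
Drop 5: I rot3 at col 0 lands with bottom-row=3; cleared 0 line(s) (total 0); column heights now [7 4 7 7 8 0], max=8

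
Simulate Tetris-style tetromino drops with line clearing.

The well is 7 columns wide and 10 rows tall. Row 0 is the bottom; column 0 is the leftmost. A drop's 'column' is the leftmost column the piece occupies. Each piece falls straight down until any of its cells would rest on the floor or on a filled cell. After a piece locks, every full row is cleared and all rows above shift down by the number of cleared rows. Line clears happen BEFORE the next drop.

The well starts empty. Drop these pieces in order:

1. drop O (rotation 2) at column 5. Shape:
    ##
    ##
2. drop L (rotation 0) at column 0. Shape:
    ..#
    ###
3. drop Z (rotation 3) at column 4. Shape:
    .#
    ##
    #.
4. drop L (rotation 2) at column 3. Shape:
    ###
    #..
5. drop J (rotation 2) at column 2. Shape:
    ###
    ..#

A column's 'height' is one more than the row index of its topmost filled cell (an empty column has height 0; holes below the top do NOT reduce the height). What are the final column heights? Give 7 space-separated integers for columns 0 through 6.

Drop 1: O rot2 at col 5 lands with bottom-row=0; cleared 0 line(s) (total 0); column heights now [0 0 0 0 0 2 2], max=2
Drop 2: L rot0 at col 0 lands with bottom-row=0; cleared 0 line(s) (total 0); column heights now [1 1 2 0 0 2 2], max=2
Drop 3: Z rot3 at col 4 lands with bottom-row=1; cleared 0 line(s) (total 0); column heights now [1 1 2 0 3 4 2], max=4
Drop 4: L rot2 at col 3 lands with bottom-row=3; cleared 0 line(s) (total 0); column heights now [1 1 2 5 5 5 2], max=5
Drop 5: J rot2 at col 2 lands with bottom-row=5; cleared 0 line(s) (total 0); column heights now [1 1 7 7 7 5 2], max=7

Answer: 1 1 7 7 7 5 2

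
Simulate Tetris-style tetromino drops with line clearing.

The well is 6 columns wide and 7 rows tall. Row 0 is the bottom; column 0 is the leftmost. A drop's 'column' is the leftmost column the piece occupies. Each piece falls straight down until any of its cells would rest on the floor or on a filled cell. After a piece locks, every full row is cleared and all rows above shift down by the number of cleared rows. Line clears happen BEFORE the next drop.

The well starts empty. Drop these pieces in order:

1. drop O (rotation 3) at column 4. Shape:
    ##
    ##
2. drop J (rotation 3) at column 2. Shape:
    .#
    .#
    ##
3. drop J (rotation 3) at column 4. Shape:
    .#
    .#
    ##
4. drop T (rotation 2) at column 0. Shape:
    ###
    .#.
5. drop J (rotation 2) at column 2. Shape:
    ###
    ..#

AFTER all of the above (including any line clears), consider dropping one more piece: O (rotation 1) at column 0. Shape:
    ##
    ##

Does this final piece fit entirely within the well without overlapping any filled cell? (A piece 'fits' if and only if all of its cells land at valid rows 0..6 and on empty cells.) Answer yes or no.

Drop 1: O rot3 at col 4 lands with bottom-row=0; cleared 0 line(s) (total 0); column heights now [0 0 0 0 2 2], max=2
Drop 2: J rot3 at col 2 lands with bottom-row=0; cleared 0 line(s) (total 0); column heights now [0 0 1 3 2 2], max=3
Drop 3: J rot3 at col 4 lands with bottom-row=2; cleared 0 line(s) (total 0); column heights now [0 0 1 3 3 5], max=5
Drop 4: T rot2 at col 0 lands with bottom-row=0; cleared 1 line(s) (total 1); column heights now [0 1 1 2 2 4], max=4
Drop 5: J rot2 at col 2 lands with bottom-row=2; cleared 0 line(s) (total 1); column heights now [0 1 4 4 4 4], max=4
Test piece O rot1 at col 0 (width 2): heights before test = [0 1 4 4 4 4]; fits = True

Answer: yes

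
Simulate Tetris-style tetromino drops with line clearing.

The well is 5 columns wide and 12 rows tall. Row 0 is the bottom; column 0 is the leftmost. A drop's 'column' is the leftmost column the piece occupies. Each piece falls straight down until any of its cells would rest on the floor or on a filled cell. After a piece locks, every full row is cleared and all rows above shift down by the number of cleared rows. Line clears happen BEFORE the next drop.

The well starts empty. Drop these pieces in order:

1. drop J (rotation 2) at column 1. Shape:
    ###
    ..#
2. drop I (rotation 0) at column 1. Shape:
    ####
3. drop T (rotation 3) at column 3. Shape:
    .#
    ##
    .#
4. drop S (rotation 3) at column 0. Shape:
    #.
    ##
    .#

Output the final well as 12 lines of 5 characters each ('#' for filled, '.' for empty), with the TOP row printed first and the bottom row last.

Drop 1: J rot2 at col 1 lands with bottom-row=0; cleared 0 line(s) (total 0); column heights now [0 2 2 2 0], max=2
Drop 2: I rot0 at col 1 lands with bottom-row=2; cleared 0 line(s) (total 0); column heights now [0 3 3 3 3], max=3
Drop 3: T rot3 at col 3 lands with bottom-row=3; cleared 0 line(s) (total 0); column heights now [0 3 3 5 6], max=6
Drop 4: S rot3 at col 0 lands with bottom-row=3; cleared 0 line(s) (total 0); column heights now [6 5 3 5 6], max=6

Answer: .....
.....
.....
.....
.....
.....
#...#
##.##
.#..#
.####
.###.
...#.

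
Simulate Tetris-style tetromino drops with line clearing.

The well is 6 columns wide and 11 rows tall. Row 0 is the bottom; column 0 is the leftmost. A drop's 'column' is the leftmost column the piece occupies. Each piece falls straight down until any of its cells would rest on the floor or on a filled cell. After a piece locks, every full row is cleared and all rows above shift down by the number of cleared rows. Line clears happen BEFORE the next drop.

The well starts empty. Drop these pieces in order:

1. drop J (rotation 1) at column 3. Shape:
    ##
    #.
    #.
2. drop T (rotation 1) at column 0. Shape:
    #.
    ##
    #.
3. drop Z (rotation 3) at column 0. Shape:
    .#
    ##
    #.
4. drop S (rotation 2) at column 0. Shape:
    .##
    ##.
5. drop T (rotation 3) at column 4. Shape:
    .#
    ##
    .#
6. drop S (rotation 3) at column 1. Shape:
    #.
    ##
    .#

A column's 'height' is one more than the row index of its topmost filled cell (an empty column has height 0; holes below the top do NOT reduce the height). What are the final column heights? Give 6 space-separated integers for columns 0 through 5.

Answer: 7 11 10 3 4 5

Derivation:
Drop 1: J rot1 at col 3 lands with bottom-row=0; cleared 0 line(s) (total 0); column heights now [0 0 0 3 3 0], max=3
Drop 2: T rot1 at col 0 lands with bottom-row=0; cleared 0 line(s) (total 0); column heights now [3 2 0 3 3 0], max=3
Drop 3: Z rot3 at col 0 lands with bottom-row=3; cleared 0 line(s) (total 0); column heights now [5 6 0 3 3 0], max=6
Drop 4: S rot2 at col 0 lands with bottom-row=6; cleared 0 line(s) (total 0); column heights now [7 8 8 3 3 0], max=8
Drop 5: T rot3 at col 4 lands with bottom-row=2; cleared 0 line(s) (total 0); column heights now [7 8 8 3 4 5], max=8
Drop 6: S rot3 at col 1 lands with bottom-row=8; cleared 0 line(s) (total 0); column heights now [7 11 10 3 4 5], max=11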